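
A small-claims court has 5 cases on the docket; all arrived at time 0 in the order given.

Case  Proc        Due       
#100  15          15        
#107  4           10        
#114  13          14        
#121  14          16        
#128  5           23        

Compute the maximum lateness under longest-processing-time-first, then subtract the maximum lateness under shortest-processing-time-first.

5

LPT (decreasing processing time): #100 #121 #114 #128 #107.
#100: 0→15, due 15, lateness 0
#121: 15→29, due 16, lateness 13
#114: 29→42, due 14, lateness 28
#128: 42→47, due 23, lateness 24
#107: 47→51, due 10, lateness 41
Maximum = 41.
SPT (increasing processing time): #107 #128 #114 #121 #100.
#107: 0→4, due 10, lateness -6
#128: 4→9, due 23, lateness -14
#114: 9→22, due 14, lateness 8
#121: 22→36, due 16, lateness 20
#100: 36→51, due 15, lateness 36
Maximum = 36.
Difference = 41 − 36 = 5.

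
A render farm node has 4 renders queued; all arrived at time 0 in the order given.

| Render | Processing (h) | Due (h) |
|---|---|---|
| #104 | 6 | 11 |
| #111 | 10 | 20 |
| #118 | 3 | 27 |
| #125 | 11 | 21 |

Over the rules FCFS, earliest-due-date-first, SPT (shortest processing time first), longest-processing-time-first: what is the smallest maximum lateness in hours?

6

FIFO (arrival order): #104 #111 #118 #125.
#104: 0→6, due 11, lateness -5
#111: 6→16, due 20, lateness -4
#118: 16→19, due 27, lateness -8
#125: 19→30, due 21, lateness 9
Maximum = 9.
EDD (increasing due date): #104 #111 #125 #118.
#104: 0→6, due 11, lateness -5
#111: 6→16, due 20, lateness -4
#125: 16→27, due 21, lateness 6
#118: 27→30, due 27, lateness 3
Maximum = 6.
SPT (increasing processing time): #118 #104 #111 #125.
#118: 0→3, due 27, lateness -24
#104: 3→9, due 11, lateness -2
#111: 9→19, due 20, lateness -1
#125: 19→30, due 21, lateness 9
Maximum = 9.
LPT (decreasing processing time): #125 #111 #104 #118.
#125: 0→11, due 21, lateness -10
#111: 11→21, due 20, lateness 1
#104: 21→27, due 11, lateness 16
#118: 27→30, due 27, lateness 3
Maximum = 16.
FIFO 9, EDD 6, SPT 9, LPT 16 → minimum 6.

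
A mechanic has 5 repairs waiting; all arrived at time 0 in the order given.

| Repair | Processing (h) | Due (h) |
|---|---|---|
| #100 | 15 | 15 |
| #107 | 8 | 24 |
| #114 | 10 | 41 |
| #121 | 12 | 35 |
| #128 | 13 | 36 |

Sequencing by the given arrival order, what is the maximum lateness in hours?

22

FIFO (arrival order): #100 #107 #114 #121 #128.
#100: 0→15, due 15, lateness 0
#107: 15→23, due 24, lateness -1
#114: 23→33, due 41, lateness -8
#121: 33→45, due 35, lateness 10
#128: 45→58, due 36, lateness 22
Maximum = 22.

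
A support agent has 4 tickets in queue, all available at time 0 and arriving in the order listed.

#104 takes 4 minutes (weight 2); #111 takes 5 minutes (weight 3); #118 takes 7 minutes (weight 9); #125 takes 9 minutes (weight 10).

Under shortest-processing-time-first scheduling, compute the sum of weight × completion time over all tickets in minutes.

SPT (increasing processing time): #104 #111 #118 #125.
#104: finishes 4, weight 2, w·C = 8
#111: finishes 9, weight 3, w·C = 27
#118: finishes 16, weight 9, w·C = 144
#125: finishes 25, weight 10, w·C = 250
Sum = 8+27+144+250 = 429.

429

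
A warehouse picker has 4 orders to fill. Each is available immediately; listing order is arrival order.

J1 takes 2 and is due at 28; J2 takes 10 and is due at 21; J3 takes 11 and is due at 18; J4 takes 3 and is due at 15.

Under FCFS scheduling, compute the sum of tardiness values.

16

FIFO (arrival order): J1 J2 J3 J4.
J1: 0→2, due 28, tardiness 0
J2: 2→12, due 21, tardiness 0
J3: 12→23, due 18, tardiness 5
J4: 23→26, due 15, tardiness 11
Sum = 0+0+5+11 = 16.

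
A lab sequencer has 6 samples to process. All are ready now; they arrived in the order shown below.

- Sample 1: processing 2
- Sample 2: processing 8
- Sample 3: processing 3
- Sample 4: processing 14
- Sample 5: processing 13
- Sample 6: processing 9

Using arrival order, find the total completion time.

FIFO (arrival order): Sample 1 Sample 2 Sample 3 Sample 4 Sample 5 Sample 6.
Sample 1: 0→2
Sample 2: 2→10
Sample 3: 10→13
Sample 4: 13→27
Sample 5: 27→40
Sample 6: 40→49
Sum = 2+10+13+27+40+49 = 141.

141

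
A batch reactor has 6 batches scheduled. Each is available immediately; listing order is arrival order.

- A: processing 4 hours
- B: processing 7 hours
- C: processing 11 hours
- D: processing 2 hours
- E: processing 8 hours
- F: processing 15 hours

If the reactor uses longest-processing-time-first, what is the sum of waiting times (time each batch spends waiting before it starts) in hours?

161

LPT (decreasing processing time): F C E B A D.
F: waits 0, runs 0→15
C: waits 15, runs 15→26
E: waits 26, runs 26→34
B: waits 34, runs 34→41
A: waits 41, runs 41→45
D: waits 45, runs 45→47
Sum = 0+15+26+34+41+45 = 161.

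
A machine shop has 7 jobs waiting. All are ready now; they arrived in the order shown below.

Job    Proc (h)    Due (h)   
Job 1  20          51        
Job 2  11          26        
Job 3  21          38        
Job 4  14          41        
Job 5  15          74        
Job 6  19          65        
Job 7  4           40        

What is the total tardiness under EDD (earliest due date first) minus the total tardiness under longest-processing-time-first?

EDD (increasing due date): Job 2 Job 3 Job 7 Job 4 Job 1 Job 6 Job 5.
Job 2: 0→11, due 26, tardiness 0
Job 3: 11→32, due 38, tardiness 0
Job 7: 32→36, due 40, tardiness 0
Job 4: 36→50, due 41, tardiness 9
Job 1: 50→70, due 51, tardiness 19
Job 6: 70→89, due 65, tardiness 24
Job 5: 89→104, due 74, tardiness 30
Sum = 0+0+0+9+19+24+30 = 82.
LPT (decreasing processing time): Job 3 Job 1 Job 6 Job 5 Job 4 Job 2 Job 7.
Job 3: 0→21, due 38, tardiness 0
Job 1: 21→41, due 51, tardiness 0
Job 6: 41→60, due 65, tardiness 0
Job 5: 60→75, due 74, tardiness 1
Job 4: 75→89, due 41, tardiness 48
Job 2: 89→100, due 26, tardiness 74
Job 7: 100→104, due 40, tardiness 64
Sum = 0+0+0+1+48+74+64 = 187.
Difference = 82 − 187 = -105.

-105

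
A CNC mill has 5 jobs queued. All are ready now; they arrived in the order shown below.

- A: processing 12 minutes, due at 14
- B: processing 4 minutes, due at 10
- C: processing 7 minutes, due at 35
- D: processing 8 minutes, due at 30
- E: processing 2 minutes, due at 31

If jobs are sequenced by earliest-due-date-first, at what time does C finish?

33

EDD (increasing due date): B A D E C.
B: 0→4
A: 4→16
D: 16→24
E: 24→26
C: 26→33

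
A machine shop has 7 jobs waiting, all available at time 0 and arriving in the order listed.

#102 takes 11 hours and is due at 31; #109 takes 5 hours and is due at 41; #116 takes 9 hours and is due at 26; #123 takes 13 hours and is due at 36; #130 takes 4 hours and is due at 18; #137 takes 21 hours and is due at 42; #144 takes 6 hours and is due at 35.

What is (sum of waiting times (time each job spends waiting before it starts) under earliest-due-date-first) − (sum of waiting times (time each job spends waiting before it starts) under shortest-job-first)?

27

EDD (increasing due date): #130 #116 #102 #144 #123 #109 #137.
#130: waits 0, runs 0→4
#116: waits 4, runs 4→13
#102: waits 13, runs 13→24
#144: waits 24, runs 24→30
#123: waits 30, runs 30→43
#109: waits 43, runs 43→48
#137: waits 48, runs 48→69
Sum = 0+4+13+24+30+43+48 = 162.
SPT (increasing processing time): #130 #109 #144 #116 #102 #123 #137.
#130: waits 0, runs 0→4
#109: waits 4, runs 4→9
#144: waits 9, runs 9→15
#116: waits 15, runs 15→24
#102: waits 24, runs 24→35
#123: waits 35, runs 35→48
#137: waits 48, runs 48→69
Sum = 0+4+9+15+24+35+48 = 135.
Difference = 162 − 135 = 27.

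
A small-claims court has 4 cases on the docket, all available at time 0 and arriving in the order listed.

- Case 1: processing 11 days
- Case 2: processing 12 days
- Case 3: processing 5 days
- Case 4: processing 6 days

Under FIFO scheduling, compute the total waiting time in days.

FIFO (arrival order): Case 1 Case 2 Case 3 Case 4.
Case 1: waits 0, runs 0→11
Case 2: waits 11, runs 11→23
Case 3: waits 23, runs 23→28
Case 4: waits 28, runs 28→34
Sum = 0+11+23+28 = 62.

62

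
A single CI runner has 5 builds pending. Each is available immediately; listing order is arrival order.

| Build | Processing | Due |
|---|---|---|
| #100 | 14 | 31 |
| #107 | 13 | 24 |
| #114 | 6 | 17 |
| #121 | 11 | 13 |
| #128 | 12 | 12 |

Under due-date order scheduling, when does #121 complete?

EDD (increasing due date): #128 #121 #114 #107 #100.
#128: 0→12
#121: 12→23

23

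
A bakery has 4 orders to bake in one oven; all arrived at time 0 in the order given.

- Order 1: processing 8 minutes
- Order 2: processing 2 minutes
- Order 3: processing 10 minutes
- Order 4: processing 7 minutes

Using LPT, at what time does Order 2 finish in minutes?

27

LPT (decreasing processing time): Order 3 Order 1 Order 4 Order 2.
Order 3: 0→10
Order 1: 10→18
Order 4: 18→25
Order 2: 25→27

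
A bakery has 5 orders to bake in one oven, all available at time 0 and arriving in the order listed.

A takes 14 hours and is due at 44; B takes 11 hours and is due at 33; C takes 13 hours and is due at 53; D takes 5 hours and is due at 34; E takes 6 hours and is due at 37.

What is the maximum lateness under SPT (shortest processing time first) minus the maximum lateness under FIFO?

-7

SPT (increasing processing time): D E B C A.
D: 0→5, due 34, lateness -29
E: 5→11, due 37, lateness -26
B: 11→22, due 33, lateness -11
C: 22→35, due 53, lateness -18
A: 35→49, due 44, lateness 5
Maximum = 5.
FIFO (arrival order): A B C D E.
A: 0→14, due 44, lateness -30
B: 14→25, due 33, lateness -8
C: 25→38, due 53, lateness -15
D: 38→43, due 34, lateness 9
E: 43→49, due 37, lateness 12
Maximum = 12.
Difference = 5 − 12 = -7.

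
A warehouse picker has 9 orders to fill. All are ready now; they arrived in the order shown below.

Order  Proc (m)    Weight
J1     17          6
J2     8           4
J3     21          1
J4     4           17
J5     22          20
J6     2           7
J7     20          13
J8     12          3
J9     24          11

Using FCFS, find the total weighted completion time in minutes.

6026

FIFO (arrival order): J1 J2 J3 J4 J5 J6 J7 J8 J9.
J1: finishes 17, weight 6, w·C = 102
J2: finishes 25, weight 4, w·C = 100
J3: finishes 46, weight 1, w·C = 46
J4: finishes 50, weight 17, w·C = 850
J5: finishes 72, weight 20, w·C = 1440
J6: finishes 74, weight 7, w·C = 518
J7: finishes 94, weight 13, w·C = 1222
J8: finishes 106, weight 3, w·C = 318
J9: finishes 130, weight 11, w·C = 1430
Sum = 102+100+46+850+1440+518+1222+318+1430 = 6026.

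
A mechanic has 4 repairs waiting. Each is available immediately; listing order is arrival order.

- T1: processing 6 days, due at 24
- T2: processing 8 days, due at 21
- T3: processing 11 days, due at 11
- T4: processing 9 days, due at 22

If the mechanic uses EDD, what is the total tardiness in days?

16

EDD (increasing due date): T3 T2 T4 T1.
T3: 0→11, due 11, tardiness 0
T2: 11→19, due 21, tardiness 0
T4: 19→28, due 22, tardiness 6
T1: 28→34, due 24, tardiness 10
Sum = 0+0+6+10 = 16.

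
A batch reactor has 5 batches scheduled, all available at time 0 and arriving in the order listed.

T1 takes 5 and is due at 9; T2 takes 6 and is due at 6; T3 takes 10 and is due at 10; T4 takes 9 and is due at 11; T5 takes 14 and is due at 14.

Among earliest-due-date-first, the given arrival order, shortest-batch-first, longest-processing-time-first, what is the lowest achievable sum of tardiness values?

62

EDD (increasing due date): T2 T1 T3 T4 T5.
T2: 0→6, due 6, tardiness 0
T1: 6→11, due 9, tardiness 2
T3: 11→21, due 10, tardiness 11
T4: 21→30, due 11, tardiness 19
T5: 30→44, due 14, tardiness 30
Sum = 0+2+11+19+30 = 62.
FIFO (arrival order): T1 T2 T3 T4 T5.
T1: 0→5, due 9, tardiness 0
T2: 5→11, due 6, tardiness 5
T3: 11→21, due 10, tardiness 11
T4: 21→30, due 11, tardiness 19
T5: 30→44, due 14, tardiness 30
Sum = 0+5+11+19+30 = 65.
SPT (increasing processing time): T1 T2 T4 T3 T5.
T1: 0→5, due 9, tardiness 0
T2: 5→11, due 6, tardiness 5
T4: 11→20, due 11, tardiness 9
T3: 20→30, due 10, tardiness 20
T5: 30→44, due 14, tardiness 30
Sum = 0+5+9+20+30 = 64.
LPT (decreasing processing time): T5 T3 T4 T2 T1.
T5: 0→14, due 14, tardiness 0
T3: 14→24, due 10, tardiness 14
T4: 24→33, due 11, tardiness 22
T2: 33→39, due 6, tardiness 33
T1: 39→44, due 9, tardiness 35
Sum = 0+14+22+33+35 = 104.
EDD 62, FIFO 65, SPT 64, LPT 104 → minimum 62.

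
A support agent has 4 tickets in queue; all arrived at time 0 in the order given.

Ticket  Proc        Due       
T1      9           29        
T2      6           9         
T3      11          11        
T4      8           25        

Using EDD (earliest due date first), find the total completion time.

82

EDD (increasing due date): T2 T3 T4 T1.
T2: 0→6
T3: 6→17
T4: 17→25
T1: 25→34
Sum = 6+17+25+34 = 82.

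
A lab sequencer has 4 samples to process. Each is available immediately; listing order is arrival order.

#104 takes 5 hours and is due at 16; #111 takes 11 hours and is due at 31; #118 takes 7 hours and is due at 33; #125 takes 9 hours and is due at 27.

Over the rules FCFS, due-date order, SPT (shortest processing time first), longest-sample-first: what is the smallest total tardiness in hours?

0

FIFO (arrival order): #104 #111 #118 #125.
#104: 0→5, due 16, tardiness 0
#111: 5→16, due 31, tardiness 0
#118: 16→23, due 33, tardiness 0
#125: 23→32, due 27, tardiness 5
Sum = 0+0+0+5 = 5.
EDD (increasing due date): #104 #125 #111 #118.
#104: 0→5, due 16, tardiness 0
#125: 5→14, due 27, tardiness 0
#111: 14→25, due 31, tardiness 0
#118: 25→32, due 33, tardiness 0
Sum = 0+0+0+0 = 0.
SPT (increasing processing time): #104 #118 #125 #111.
#104: 0→5, due 16, tardiness 0
#118: 5→12, due 33, tardiness 0
#125: 12→21, due 27, tardiness 0
#111: 21→32, due 31, tardiness 1
Sum = 0+0+0+1 = 1.
LPT (decreasing processing time): #111 #125 #118 #104.
#111: 0→11, due 31, tardiness 0
#125: 11→20, due 27, tardiness 0
#118: 20→27, due 33, tardiness 0
#104: 27→32, due 16, tardiness 16
Sum = 0+0+0+16 = 16.
FIFO 5, EDD 0, SPT 1, LPT 16 → minimum 0.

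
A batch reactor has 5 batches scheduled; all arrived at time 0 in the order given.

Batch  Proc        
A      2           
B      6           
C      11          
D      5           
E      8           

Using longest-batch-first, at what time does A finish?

32

LPT (decreasing processing time): C E B D A.
C: 0→11
E: 11→19
B: 19→25
D: 25→30
A: 30→32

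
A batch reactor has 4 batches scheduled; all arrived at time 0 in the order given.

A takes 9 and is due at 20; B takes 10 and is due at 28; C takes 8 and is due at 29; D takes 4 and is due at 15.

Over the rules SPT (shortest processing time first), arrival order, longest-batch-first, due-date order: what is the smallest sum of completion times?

SPT (increasing processing time): D C A B.
D: 0→4
C: 4→12
A: 12→21
B: 21→31
Sum = 4+12+21+31 = 68.
FIFO (arrival order): A B C D.
A: 0→9
B: 9→19
C: 19→27
D: 27→31
Sum = 9+19+27+31 = 86.
LPT (decreasing processing time): B A C D.
B: 0→10
A: 10→19
C: 19→27
D: 27→31
Sum = 10+19+27+31 = 87.
EDD (increasing due date): D A B C.
D: 0→4
A: 4→13
B: 13→23
C: 23→31
Sum = 4+13+23+31 = 71.
SPT 68, FIFO 86, LPT 87, EDD 71 → minimum 68.

68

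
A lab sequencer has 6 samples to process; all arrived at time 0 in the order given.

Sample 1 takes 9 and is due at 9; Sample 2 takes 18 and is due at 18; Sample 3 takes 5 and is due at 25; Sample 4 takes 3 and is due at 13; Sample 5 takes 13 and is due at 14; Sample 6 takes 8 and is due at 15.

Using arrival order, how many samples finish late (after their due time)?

5

FIFO (arrival order): Sample 1 Sample 2 Sample 3 Sample 4 Sample 5 Sample 6.
Sample 1: 0→9, due 9, tardiness 0
Sample 2: 9→27, due 18, tardiness 9
Sample 3: 27→32, due 25, tardiness 7
Sample 4: 32→35, due 13, tardiness 22
Sample 5: 35→48, due 14, tardiness 34
Sample 6: 48→56, due 15, tardiness 41
Late samples: 5.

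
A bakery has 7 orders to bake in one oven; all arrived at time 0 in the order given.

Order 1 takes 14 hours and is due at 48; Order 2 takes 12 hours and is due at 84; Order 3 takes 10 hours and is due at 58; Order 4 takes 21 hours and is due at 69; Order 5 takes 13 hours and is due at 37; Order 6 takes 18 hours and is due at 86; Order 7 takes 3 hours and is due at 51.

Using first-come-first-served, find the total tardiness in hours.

75

FIFO (arrival order): Order 1 Order 2 Order 3 Order 4 Order 5 Order 6 Order 7.
Order 1: 0→14, due 48, tardiness 0
Order 2: 14→26, due 84, tardiness 0
Order 3: 26→36, due 58, tardiness 0
Order 4: 36→57, due 69, tardiness 0
Order 5: 57→70, due 37, tardiness 33
Order 6: 70→88, due 86, tardiness 2
Order 7: 88→91, due 51, tardiness 40
Sum = 0+0+0+0+33+2+40 = 75.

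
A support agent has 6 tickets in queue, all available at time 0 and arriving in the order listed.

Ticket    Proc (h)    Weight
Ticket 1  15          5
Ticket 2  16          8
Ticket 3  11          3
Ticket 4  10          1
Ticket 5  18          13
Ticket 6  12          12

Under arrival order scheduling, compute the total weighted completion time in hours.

2395

FIFO (arrival order): Ticket 1 Ticket 2 Ticket 3 Ticket 4 Ticket 5 Ticket 6.
Ticket 1: finishes 15, weight 5, w·C = 75
Ticket 2: finishes 31, weight 8, w·C = 248
Ticket 3: finishes 42, weight 3, w·C = 126
Ticket 4: finishes 52, weight 1, w·C = 52
Ticket 5: finishes 70, weight 13, w·C = 910
Ticket 6: finishes 82, weight 12, w·C = 984
Sum = 75+248+126+52+910+984 = 2395.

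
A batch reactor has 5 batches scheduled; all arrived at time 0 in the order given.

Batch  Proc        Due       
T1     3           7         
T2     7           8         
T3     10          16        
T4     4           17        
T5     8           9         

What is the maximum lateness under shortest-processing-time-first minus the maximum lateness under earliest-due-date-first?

SPT (increasing processing time): T1 T4 T2 T5 T3.
T1: 0→3, due 7, lateness -4
T4: 3→7, due 17, lateness -10
T2: 7→14, due 8, lateness 6
T5: 14→22, due 9, lateness 13
T3: 22→32, due 16, lateness 16
Maximum = 16.
EDD (increasing due date): T1 T2 T5 T3 T4.
T1: 0→3, due 7, lateness -4
T2: 3→10, due 8, lateness 2
T5: 10→18, due 9, lateness 9
T3: 18→28, due 16, lateness 12
T4: 28→32, due 17, lateness 15
Maximum = 15.
Difference = 16 − 15 = 1.

1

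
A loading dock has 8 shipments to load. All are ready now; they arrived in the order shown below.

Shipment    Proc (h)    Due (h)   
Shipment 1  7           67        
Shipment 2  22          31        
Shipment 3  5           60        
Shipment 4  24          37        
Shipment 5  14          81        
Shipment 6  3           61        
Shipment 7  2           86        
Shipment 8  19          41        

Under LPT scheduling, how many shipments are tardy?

LPT (decreasing processing time): Shipment 4 Shipment 2 Shipment 8 Shipment 5 Shipment 1 Shipment 3 Shipment 6 Shipment 7.
Shipment 4: 0→24, due 37, tardiness 0
Shipment 2: 24→46, due 31, tardiness 15
Shipment 8: 46→65, due 41, tardiness 24
Shipment 5: 65→79, due 81, tardiness 0
Shipment 1: 79→86, due 67, tardiness 19
Shipment 3: 86→91, due 60, tardiness 31
Shipment 6: 91→94, due 61, tardiness 33
Shipment 7: 94→96, due 86, tardiness 10
Late shipments: 6.

6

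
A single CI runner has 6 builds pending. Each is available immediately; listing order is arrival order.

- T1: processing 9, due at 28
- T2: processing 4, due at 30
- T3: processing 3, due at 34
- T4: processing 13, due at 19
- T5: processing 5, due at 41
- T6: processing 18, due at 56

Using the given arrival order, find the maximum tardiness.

10

FIFO (arrival order): T1 T2 T3 T4 T5 T6.
T1: 0→9, due 28, tardiness 0
T2: 9→13, due 30, tardiness 0
T3: 13→16, due 34, tardiness 0
T4: 16→29, due 19, tardiness 10
T5: 29→34, due 41, tardiness 0
T6: 34→52, due 56, tardiness 0
Maximum = 10.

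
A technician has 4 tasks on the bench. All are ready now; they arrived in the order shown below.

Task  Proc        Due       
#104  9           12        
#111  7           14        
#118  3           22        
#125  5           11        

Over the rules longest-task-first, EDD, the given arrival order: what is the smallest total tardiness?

11

LPT (decreasing processing time): #104 #111 #125 #118.
#104: 0→9, due 12, tardiness 0
#111: 9→16, due 14, tardiness 2
#125: 16→21, due 11, tardiness 10
#118: 21→24, due 22, tardiness 2
Sum = 0+2+10+2 = 14.
EDD (increasing due date): #125 #104 #111 #118.
#125: 0→5, due 11, tardiness 0
#104: 5→14, due 12, tardiness 2
#111: 14→21, due 14, tardiness 7
#118: 21→24, due 22, tardiness 2
Sum = 0+2+7+2 = 11.
FIFO (arrival order): #104 #111 #118 #125.
#104: 0→9, due 12, tardiness 0
#111: 9→16, due 14, tardiness 2
#118: 16→19, due 22, tardiness 0
#125: 19→24, due 11, tardiness 13
Sum = 0+2+0+13 = 15.
LPT 14, EDD 11, FIFO 15 → minimum 11.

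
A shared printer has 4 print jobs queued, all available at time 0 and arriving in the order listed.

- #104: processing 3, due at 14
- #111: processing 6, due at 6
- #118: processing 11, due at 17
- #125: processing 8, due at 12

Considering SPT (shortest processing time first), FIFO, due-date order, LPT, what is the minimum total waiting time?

SPT (increasing processing time): #104 #111 #125 #118.
#104: waits 0, runs 0→3
#111: waits 3, runs 3→9
#125: waits 9, runs 9→17
#118: waits 17, runs 17→28
Sum = 0+3+9+17 = 29.
FIFO (arrival order): #104 #111 #118 #125.
#104: waits 0, runs 0→3
#111: waits 3, runs 3→9
#118: waits 9, runs 9→20
#125: waits 20, runs 20→28
Sum = 0+3+9+20 = 32.
EDD (increasing due date): #111 #125 #104 #118.
#111: waits 0, runs 0→6
#125: waits 6, runs 6→14
#104: waits 14, runs 14→17
#118: waits 17, runs 17→28
Sum = 0+6+14+17 = 37.
LPT (decreasing processing time): #118 #125 #111 #104.
#118: waits 0, runs 0→11
#125: waits 11, runs 11→19
#111: waits 19, runs 19→25
#104: waits 25, runs 25→28
Sum = 0+11+19+25 = 55.
SPT 29, FIFO 32, EDD 37, LPT 55 → minimum 29.

29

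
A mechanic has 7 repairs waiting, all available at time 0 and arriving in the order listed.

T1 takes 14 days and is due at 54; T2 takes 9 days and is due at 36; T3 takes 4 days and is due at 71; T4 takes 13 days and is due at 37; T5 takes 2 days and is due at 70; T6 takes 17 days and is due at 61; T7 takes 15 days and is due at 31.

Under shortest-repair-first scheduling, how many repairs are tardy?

2

SPT (increasing processing time): T5 T3 T2 T4 T1 T7 T6.
T5: 0→2, due 70, tardiness 0
T3: 2→6, due 71, tardiness 0
T2: 6→15, due 36, tardiness 0
T4: 15→28, due 37, tardiness 0
T1: 28→42, due 54, tardiness 0
T7: 42→57, due 31, tardiness 26
T6: 57→74, due 61, tardiness 13
Late repairs: 2.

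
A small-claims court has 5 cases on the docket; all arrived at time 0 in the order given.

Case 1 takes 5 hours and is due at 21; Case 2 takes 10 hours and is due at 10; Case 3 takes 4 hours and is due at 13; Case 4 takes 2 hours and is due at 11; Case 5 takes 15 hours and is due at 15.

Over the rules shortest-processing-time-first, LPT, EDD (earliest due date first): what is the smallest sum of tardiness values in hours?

32

SPT (increasing processing time): Case 4 Case 3 Case 1 Case 2 Case 5.
Case 4: 0→2, due 11, tardiness 0
Case 3: 2→6, due 13, tardiness 0
Case 1: 6→11, due 21, tardiness 0
Case 2: 11→21, due 10, tardiness 11
Case 5: 21→36, due 15, tardiness 21
Sum = 0+0+0+11+21 = 32.
LPT (decreasing processing time): Case 5 Case 2 Case 1 Case 3 Case 4.
Case 5: 0→15, due 15, tardiness 0
Case 2: 15→25, due 10, tardiness 15
Case 1: 25→30, due 21, tardiness 9
Case 3: 30→34, due 13, tardiness 21
Case 4: 34→36, due 11, tardiness 25
Sum = 0+15+9+21+25 = 70.
EDD (increasing due date): Case 2 Case 4 Case 3 Case 5 Case 1.
Case 2: 0→10, due 10, tardiness 0
Case 4: 10→12, due 11, tardiness 1
Case 3: 12→16, due 13, tardiness 3
Case 5: 16→31, due 15, tardiness 16
Case 1: 31→36, due 21, tardiness 15
Sum = 0+1+3+16+15 = 35.
SPT 32, LPT 70, EDD 35 → minimum 32.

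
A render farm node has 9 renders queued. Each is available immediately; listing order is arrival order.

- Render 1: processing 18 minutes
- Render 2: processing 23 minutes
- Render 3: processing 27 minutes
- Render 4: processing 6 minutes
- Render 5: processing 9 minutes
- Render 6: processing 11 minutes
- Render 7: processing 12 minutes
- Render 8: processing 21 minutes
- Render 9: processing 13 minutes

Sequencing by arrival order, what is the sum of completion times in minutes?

751

FIFO (arrival order): Render 1 Render 2 Render 3 Render 4 Render 5 Render 6 Render 7 Render 8 Render 9.
Render 1: 0→18
Render 2: 18→41
Render 3: 41→68
Render 4: 68→74
Render 5: 74→83
Render 6: 83→94
Render 7: 94→106
Render 8: 106→127
Render 9: 127→140
Sum = 18+41+68+74+83+94+106+127+140 = 751.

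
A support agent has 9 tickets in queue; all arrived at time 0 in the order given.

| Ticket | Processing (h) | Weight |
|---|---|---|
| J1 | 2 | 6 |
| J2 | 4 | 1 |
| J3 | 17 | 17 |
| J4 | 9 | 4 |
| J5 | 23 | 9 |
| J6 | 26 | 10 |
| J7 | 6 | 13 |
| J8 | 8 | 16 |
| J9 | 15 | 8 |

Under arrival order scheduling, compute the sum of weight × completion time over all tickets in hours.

FIFO (arrival order): J1 J2 J3 J4 J5 J6 J7 J8 J9.
J1: finishes 2, weight 6, w·C = 12
J2: finishes 6, weight 1, w·C = 6
J3: finishes 23, weight 17, w·C = 391
J4: finishes 32, weight 4, w·C = 128
J5: finishes 55, weight 9, w·C = 495
J6: finishes 81, weight 10, w·C = 810
J7: finishes 87, weight 13, w·C = 1131
J8: finishes 95, weight 16, w·C = 1520
J9: finishes 110, weight 8, w·C = 880
Sum = 12+6+391+128+495+810+1131+1520+880 = 5373.

5373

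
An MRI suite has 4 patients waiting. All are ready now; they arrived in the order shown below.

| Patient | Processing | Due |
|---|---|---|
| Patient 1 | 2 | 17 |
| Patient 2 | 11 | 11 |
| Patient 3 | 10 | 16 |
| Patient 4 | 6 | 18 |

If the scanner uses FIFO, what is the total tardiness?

20

FIFO (arrival order): Patient 1 Patient 2 Patient 3 Patient 4.
Patient 1: 0→2, due 17, tardiness 0
Patient 2: 2→13, due 11, tardiness 2
Patient 3: 13→23, due 16, tardiness 7
Patient 4: 23→29, due 18, tardiness 11
Sum = 0+2+7+11 = 20.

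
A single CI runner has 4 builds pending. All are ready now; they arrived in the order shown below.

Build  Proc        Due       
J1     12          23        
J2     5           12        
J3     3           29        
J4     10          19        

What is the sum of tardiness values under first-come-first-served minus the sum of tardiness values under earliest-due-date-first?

11

FIFO (arrival order): J1 J2 J3 J4.
J1: 0→12, due 23, tardiness 0
J2: 12→17, due 12, tardiness 5
J3: 17→20, due 29, tardiness 0
J4: 20→30, due 19, tardiness 11
Sum = 0+5+0+11 = 16.
EDD (increasing due date): J2 J4 J1 J3.
J2: 0→5, due 12, tardiness 0
J4: 5→15, due 19, tardiness 0
J1: 15→27, due 23, tardiness 4
J3: 27→30, due 29, tardiness 1
Sum = 0+0+4+1 = 5.
Difference = 16 − 5 = 11.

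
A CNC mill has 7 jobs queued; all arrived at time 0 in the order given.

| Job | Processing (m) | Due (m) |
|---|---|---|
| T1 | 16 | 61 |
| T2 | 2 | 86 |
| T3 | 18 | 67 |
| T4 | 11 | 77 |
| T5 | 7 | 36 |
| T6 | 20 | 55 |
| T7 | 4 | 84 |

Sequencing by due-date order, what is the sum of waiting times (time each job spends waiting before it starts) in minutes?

286

EDD (increasing due date): T5 T6 T1 T3 T4 T7 T2.
T5: waits 0, runs 0→7
T6: waits 7, runs 7→27
T1: waits 27, runs 27→43
T3: waits 43, runs 43→61
T4: waits 61, runs 61→72
T7: waits 72, runs 72→76
T2: waits 76, runs 76→78
Sum = 0+7+27+43+61+72+76 = 286.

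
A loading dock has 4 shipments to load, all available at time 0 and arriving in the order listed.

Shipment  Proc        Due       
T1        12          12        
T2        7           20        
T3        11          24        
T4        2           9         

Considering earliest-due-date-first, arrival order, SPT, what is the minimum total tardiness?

11

EDD (increasing due date): T4 T1 T2 T3.
T4: 0→2, due 9, tardiness 0
T1: 2→14, due 12, tardiness 2
T2: 14→21, due 20, tardiness 1
T3: 21→32, due 24, tardiness 8
Sum = 0+2+1+8 = 11.
FIFO (arrival order): T1 T2 T3 T4.
T1: 0→12, due 12, tardiness 0
T2: 12→19, due 20, tardiness 0
T3: 19→30, due 24, tardiness 6
T4: 30→32, due 9, tardiness 23
Sum = 0+0+6+23 = 29.
SPT (increasing processing time): T4 T2 T3 T1.
T4: 0→2, due 9, tardiness 0
T2: 2→9, due 20, tardiness 0
T3: 9→20, due 24, tardiness 0
T1: 20→32, due 12, tardiness 20
Sum = 0+0+0+20 = 20.
EDD 11, FIFO 29, SPT 20 → minimum 11.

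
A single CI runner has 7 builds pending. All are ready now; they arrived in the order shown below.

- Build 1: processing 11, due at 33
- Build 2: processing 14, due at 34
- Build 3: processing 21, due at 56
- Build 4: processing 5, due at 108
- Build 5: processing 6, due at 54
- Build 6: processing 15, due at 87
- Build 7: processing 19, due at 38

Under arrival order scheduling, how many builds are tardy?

FIFO (arrival order): Build 1 Build 2 Build 3 Build 4 Build 5 Build 6 Build 7.
Build 1: 0→11, due 33, tardiness 0
Build 2: 11→25, due 34, tardiness 0
Build 3: 25→46, due 56, tardiness 0
Build 4: 46→51, due 108, tardiness 0
Build 5: 51→57, due 54, tardiness 3
Build 6: 57→72, due 87, tardiness 0
Build 7: 72→91, due 38, tardiness 53
Late builds: 2.

2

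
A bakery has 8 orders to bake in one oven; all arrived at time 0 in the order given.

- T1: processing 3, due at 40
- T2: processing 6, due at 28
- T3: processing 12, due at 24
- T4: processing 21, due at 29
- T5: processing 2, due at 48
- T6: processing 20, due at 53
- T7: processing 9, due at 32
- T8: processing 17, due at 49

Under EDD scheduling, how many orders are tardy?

6

EDD (increasing due date): T3 T2 T4 T7 T1 T5 T8 T6.
T3: 0→12, due 24, tardiness 0
T2: 12→18, due 28, tardiness 0
T4: 18→39, due 29, tardiness 10
T7: 39→48, due 32, tardiness 16
T1: 48→51, due 40, tardiness 11
T5: 51→53, due 48, tardiness 5
T8: 53→70, due 49, tardiness 21
T6: 70→90, due 53, tardiness 37
Late orders: 6.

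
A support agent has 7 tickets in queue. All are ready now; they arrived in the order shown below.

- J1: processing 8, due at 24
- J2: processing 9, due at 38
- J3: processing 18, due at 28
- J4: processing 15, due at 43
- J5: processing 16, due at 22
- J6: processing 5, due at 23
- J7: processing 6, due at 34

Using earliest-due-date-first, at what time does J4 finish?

77

EDD (increasing due date): J5 J6 J1 J3 J7 J2 J4.
J5: 0→16
J6: 16→21
J1: 21→29
J3: 29→47
J7: 47→53
J2: 53→62
J4: 62→77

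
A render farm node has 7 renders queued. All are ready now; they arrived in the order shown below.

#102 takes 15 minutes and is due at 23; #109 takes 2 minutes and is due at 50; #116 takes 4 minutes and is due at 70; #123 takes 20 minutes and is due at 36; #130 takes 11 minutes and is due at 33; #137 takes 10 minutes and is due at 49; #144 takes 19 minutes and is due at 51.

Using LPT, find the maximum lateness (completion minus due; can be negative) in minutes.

LPT (decreasing processing time): #123 #144 #102 #130 #137 #116 #109.
#123: 0→20, due 36, lateness -16
#144: 20→39, due 51, lateness -12
#102: 39→54, due 23, lateness 31
#130: 54→65, due 33, lateness 32
#137: 65→75, due 49, lateness 26
#116: 75→79, due 70, lateness 9
#109: 79→81, due 50, lateness 31
Maximum = 32.

32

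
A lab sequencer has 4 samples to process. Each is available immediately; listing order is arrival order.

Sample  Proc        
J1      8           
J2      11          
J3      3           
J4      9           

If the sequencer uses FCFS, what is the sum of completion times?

FIFO (arrival order): J1 J2 J3 J4.
J1: 0→8
J2: 8→19
J3: 19→22
J4: 22→31
Sum = 8+19+22+31 = 80.

80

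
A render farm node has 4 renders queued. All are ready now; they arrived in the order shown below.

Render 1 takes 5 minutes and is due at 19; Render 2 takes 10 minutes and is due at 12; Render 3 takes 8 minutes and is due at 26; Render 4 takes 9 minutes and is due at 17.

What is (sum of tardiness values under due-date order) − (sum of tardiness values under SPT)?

-12

EDD (increasing due date): Render 2 Render 4 Render 1 Render 3.
Render 2: 0→10, due 12, tardiness 0
Render 4: 10→19, due 17, tardiness 2
Render 1: 19→24, due 19, tardiness 5
Render 3: 24→32, due 26, tardiness 6
Sum = 0+2+5+6 = 13.
SPT (increasing processing time): Render 1 Render 3 Render 4 Render 2.
Render 1: 0→5, due 19, tardiness 0
Render 3: 5→13, due 26, tardiness 0
Render 4: 13→22, due 17, tardiness 5
Render 2: 22→32, due 12, tardiness 20
Sum = 0+0+5+20 = 25.
Difference = 13 − 25 = -12.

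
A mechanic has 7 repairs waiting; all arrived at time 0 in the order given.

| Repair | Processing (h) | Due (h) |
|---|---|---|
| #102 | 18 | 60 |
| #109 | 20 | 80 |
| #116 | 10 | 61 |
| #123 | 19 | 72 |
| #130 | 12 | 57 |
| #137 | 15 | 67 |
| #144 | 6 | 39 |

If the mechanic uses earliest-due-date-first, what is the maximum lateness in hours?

20

EDD (increasing due date): #144 #130 #102 #116 #137 #123 #109.
#144: 0→6, due 39, lateness -33
#130: 6→18, due 57, lateness -39
#102: 18→36, due 60, lateness -24
#116: 36→46, due 61, lateness -15
#137: 46→61, due 67, lateness -6
#123: 61→80, due 72, lateness 8
#109: 80→100, due 80, lateness 20
Maximum = 20.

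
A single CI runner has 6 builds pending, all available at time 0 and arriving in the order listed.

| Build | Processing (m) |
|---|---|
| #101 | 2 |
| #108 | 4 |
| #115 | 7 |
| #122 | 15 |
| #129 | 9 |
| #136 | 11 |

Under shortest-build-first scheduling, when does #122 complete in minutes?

SPT (increasing processing time): #101 #108 #115 #129 #136 #122.
#101: 0→2
#108: 2→6
#115: 6→13
#129: 13→22
#136: 22→33
#122: 33→48

48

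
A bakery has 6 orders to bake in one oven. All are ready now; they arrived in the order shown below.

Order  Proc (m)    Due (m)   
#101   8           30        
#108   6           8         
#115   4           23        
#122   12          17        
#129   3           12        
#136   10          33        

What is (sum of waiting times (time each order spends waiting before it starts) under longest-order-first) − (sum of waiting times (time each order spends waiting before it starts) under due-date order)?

46

LPT (decreasing processing time): #122 #136 #101 #108 #115 #129.
#122: waits 0, runs 0→12
#136: waits 12, runs 12→22
#101: waits 22, runs 22→30
#108: waits 30, runs 30→36
#115: waits 36, runs 36→40
#129: waits 40, runs 40→43
Sum = 0+12+22+30+36+40 = 140.
EDD (increasing due date): #108 #129 #122 #115 #101 #136.
#108: waits 0, runs 0→6
#129: waits 6, runs 6→9
#122: waits 9, runs 9→21
#115: waits 21, runs 21→25
#101: waits 25, runs 25→33
#136: waits 33, runs 33→43
Sum = 0+6+9+21+25+33 = 94.
Difference = 140 − 94 = 46.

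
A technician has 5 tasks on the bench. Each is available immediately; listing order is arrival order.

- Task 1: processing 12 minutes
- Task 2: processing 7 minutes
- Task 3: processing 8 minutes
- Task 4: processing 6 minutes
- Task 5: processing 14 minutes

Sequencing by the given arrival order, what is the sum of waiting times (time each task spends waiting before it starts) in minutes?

91

FIFO (arrival order): Task 1 Task 2 Task 3 Task 4 Task 5.
Task 1: waits 0, runs 0→12
Task 2: waits 12, runs 12→19
Task 3: waits 19, runs 19→27
Task 4: waits 27, runs 27→33
Task 5: waits 33, runs 33→47
Sum = 0+12+19+27+33 = 91.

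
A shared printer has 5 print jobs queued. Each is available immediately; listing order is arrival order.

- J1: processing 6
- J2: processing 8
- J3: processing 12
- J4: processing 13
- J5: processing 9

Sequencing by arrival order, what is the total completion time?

133

FIFO (arrival order): J1 J2 J3 J4 J5.
J1: 0→6
J2: 6→14
J3: 14→26
J4: 26→39
J5: 39→48
Sum = 6+14+26+39+48 = 133.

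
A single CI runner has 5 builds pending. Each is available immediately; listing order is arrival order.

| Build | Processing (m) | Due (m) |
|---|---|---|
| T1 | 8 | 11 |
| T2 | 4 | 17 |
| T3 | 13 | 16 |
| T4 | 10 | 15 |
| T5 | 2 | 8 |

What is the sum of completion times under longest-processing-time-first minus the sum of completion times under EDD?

37

LPT (decreasing processing time): T3 T4 T1 T2 T5.
T3: 0→13
T4: 13→23
T1: 23→31
T2: 31→35
T5: 35→37
Sum = 13+23+31+35+37 = 139.
EDD (increasing due date): T5 T1 T4 T3 T2.
T5: 0→2
T1: 2→10
T4: 10→20
T3: 20→33
T2: 33→37
Sum = 2+10+20+33+37 = 102.
Difference = 139 − 102 = 37.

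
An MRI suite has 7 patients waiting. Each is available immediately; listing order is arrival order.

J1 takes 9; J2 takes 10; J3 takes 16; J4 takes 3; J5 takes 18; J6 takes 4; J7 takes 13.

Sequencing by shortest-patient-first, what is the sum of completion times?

219

SPT (increasing processing time): J4 J6 J1 J2 J7 J3 J5.
J4: 0→3
J6: 3→7
J1: 7→16
J2: 16→26
J7: 26→39
J3: 39→55
J5: 55→73
Sum = 3+7+16+26+39+55+73 = 219.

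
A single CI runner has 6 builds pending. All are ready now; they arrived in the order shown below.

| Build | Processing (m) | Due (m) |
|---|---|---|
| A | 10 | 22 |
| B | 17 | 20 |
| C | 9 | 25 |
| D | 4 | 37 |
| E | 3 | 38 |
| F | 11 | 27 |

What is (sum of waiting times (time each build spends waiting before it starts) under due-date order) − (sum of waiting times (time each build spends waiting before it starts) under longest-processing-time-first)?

EDD (increasing due date): B A C F D E.
B: waits 0, runs 0→17
A: waits 17, runs 17→27
C: waits 27, runs 27→36
F: waits 36, runs 36→47
D: waits 47, runs 47→51
E: waits 51, runs 51→54
Sum = 0+17+27+36+47+51 = 178.
LPT (decreasing processing time): B F A C D E.
B: waits 0, runs 0→17
F: waits 17, runs 17→28
A: waits 28, runs 28→38
C: waits 38, runs 38→47
D: waits 47, runs 47→51
E: waits 51, runs 51→54
Sum = 0+17+28+38+47+51 = 181.
Difference = 178 − 181 = -3.

-3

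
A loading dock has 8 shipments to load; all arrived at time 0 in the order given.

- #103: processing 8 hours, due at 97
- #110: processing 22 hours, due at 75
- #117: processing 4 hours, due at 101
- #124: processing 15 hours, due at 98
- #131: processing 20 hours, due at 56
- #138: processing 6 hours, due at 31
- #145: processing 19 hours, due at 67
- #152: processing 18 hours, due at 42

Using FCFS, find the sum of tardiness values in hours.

154

FIFO (arrival order): #103 #110 #117 #124 #131 #138 #145 #152.
#103: 0→8, due 97, tardiness 0
#110: 8→30, due 75, tardiness 0
#117: 30→34, due 101, tardiness 0
#124: 34→49, due 98, tardiness 0
#131: 49→69, due 56, tardiness 13
#138: 69→75, due 31, tardiness 44
#145: 75→94, due 67, tardiness 27
#152: 94→112, due 42, tardiness 70
Sum = 0+0+0+0+13+44+27+70 = 154.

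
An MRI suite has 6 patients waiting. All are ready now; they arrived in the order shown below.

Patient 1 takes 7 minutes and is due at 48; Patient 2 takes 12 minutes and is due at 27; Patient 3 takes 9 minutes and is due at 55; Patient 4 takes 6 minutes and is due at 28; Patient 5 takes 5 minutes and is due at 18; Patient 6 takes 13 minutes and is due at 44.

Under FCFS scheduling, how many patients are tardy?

3

FIFO (arrival order): Patient 1 Patient 2 Patient 3 Patient 4 Patient 5 Patient 6.
Patient 1: 0→7, due 48, tardiness 0
Patient 2: 7→19, due 27, tardiness 0
Patient 3: 19→28, due 55, tardiness 0
Patient 4: 28→34, due 28, tardiness 6
Patient 5: 34→39, due 18, tardiness 21
Patient 6: 39→52, due 44, tardiness 8
Late patients: 3.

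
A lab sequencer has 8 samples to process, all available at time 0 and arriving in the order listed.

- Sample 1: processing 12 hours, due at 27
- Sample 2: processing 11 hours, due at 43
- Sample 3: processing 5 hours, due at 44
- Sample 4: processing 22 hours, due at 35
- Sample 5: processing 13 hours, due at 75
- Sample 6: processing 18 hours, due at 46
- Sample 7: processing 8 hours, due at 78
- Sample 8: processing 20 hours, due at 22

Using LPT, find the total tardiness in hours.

236

LPT (decreasing processing time): Sample 4 Sample 8 Sample 6 Sample 5 Sample 1 Sample 2 Sample 7 Sample 3.
Sample 4: 0→22, due 35, tardiness 0
Sample 8: 22→42, due 22, tardiness 20
Sample 6: 42→60, due 46, tardiness 14
Sample 5: 60→73, due 75, tardiness 0
Sample 1: 73→85, due 27, tardiness 58
Sample 2: 85→96, due 43, tardiness 53
Sample 7: 96→104, due 78, tardiness 26
Sample 3: 104→109, due 44, tardiness 65
Sum = 0+20+14+0+58+53+26+65 = 236.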